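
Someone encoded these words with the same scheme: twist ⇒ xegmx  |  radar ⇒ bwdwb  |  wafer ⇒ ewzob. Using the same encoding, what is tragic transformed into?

xbwkgs

t(19)→x(23) and w(22)→e(4) fit y≡11x+22 (mod 26); the inverse of 11 mod 26 is 19. Each letter's alphabet position (a=0..z=25) is mapped through 11·x+22 mod 26 — an affine cipher.
On tragic: t(19)→11·19+22≡23=x; r(17)→11·17+22≡1=b; a(0)→11·0+22≡22=w; g(6)→11·6+22≡10=k; i(8)→11·8+22≡6=g; c(2)→11·2+22≡18=s (all mod 26).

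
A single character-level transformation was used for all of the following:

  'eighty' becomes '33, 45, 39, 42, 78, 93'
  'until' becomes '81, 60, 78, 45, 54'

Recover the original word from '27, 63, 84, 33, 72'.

e(#5)→33 and i(#9)→45: differences scale by 3, so n = 3·pos + 18. Each letter becomes 3×(its alphabet position, a=1..z=26) + 18.
Reversing it on 27, 63, 84, 33, 72: 27→(27−18)÷3=3=c, 63→(63−18)÷3=15=o, 84→(84−18)÷3=22=v, 33→(33−18)÷3=5=e, 72→(72−18)÷3=18=r.

cover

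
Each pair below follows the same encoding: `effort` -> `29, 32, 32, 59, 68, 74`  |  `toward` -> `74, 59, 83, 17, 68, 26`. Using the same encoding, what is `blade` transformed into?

20, 50, 17, 26, 29

e(#5)→29 and f(#6)→32: differences scale by 3, so n = 3·pos + 14. Each letter becomes 3×(its alphabet position, a=1..z=26) + 14.
For blade: b=2→20, l=12→50, a=1→17, d=4→26, e=5→29.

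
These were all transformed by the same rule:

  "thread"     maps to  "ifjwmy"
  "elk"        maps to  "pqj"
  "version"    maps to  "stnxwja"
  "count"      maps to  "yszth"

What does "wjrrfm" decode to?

hammer

The output letters match the input read backwards, each shifted +5: thread reversed is daerht. Two steps: reverse the string, then apply a Caesar shift of +5.
Undoing it on wjrrfm: shift back: w−5=r, j−5=e, r−5=m, r−5=m, f−5=a, m−5=h → remmah; then reverse → hammer.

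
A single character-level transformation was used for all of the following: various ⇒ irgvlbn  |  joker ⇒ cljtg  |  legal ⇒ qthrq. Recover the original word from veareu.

infant

v(21)→i(8) and a(0)→r(17) fit y≡7x+17 (mod 26); the inverse of 7 mod 26 is 15. This is an affine cipher: with a=0,…,z=25, each position x becomes (7x+17) mod 26.
Undoing it on veareu: v(21)→15·(21−17)≡8=i; e(4)→15·(4−17)≡13=n; a(0)→15·(0−17)≡5=f; r(17)→15·(17−17)≡0=a; e(4)→15·(4−17)≡13=n; u(20)→15·(20−17)≡19=t (all mod 26).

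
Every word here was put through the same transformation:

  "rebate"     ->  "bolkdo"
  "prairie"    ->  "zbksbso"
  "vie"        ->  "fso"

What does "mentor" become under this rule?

Compare letters: r→b is +10, e→o is +10, b→l is +10 — a constant shift. Every letter moves 10 places later in the alphabet, wrapping around z→a.
For mentor: m+10=w, e+10=o, n+10=x, t+10=d, o+10=y, r+10=b.

woxdyb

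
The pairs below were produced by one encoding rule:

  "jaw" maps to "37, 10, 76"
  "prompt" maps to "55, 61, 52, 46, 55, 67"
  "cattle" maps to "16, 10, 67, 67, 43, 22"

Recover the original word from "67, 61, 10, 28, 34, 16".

The formula is n = 3×(alphabet index, a=1) + 7.
Decoding 67, 61, 10, 28, 34, 16: 67→(67−7)÷3=20=t, 61→(61−7)÷3=18=r, 10→(10−7)÷3=1=a, 28→(28−7)÷3=7=g, 34→(34−7)÷3=9=i, 16→(16−7)÷3=3=c.

tragic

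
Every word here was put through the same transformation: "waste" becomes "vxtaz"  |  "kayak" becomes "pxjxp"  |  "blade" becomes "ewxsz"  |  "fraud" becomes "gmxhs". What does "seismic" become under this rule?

Each letter's alphabet position (a=0..z=25) is mapped through 7·x+23 mod 26 — an affine cipher.
For seismic: s(18)→7·18+23≡19=t; e(4)→7·4+23≡25=z; i(8)→7·8+23≡1=b; s(18)→7·18+23≡19=t; m(12)→7·12+23≡3=d; i(8)→7·8+23≡1=b; c(2)→7·2+23≡11=l (all mod 26).

tzbtdbl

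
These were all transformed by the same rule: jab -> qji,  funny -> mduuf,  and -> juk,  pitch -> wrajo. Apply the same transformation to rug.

ydn

The shift depends on letter class: consonant j→q is +7, but vowel a→j is +9. Vowels shift forward by 9 and consonants shift forward by 7.
For rug: r(cons)+7=y, u(vowel)+9=d, g(cons)+7=n.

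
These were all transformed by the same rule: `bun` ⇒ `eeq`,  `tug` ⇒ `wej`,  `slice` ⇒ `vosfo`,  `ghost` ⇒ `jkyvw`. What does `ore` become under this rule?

The shift depends on letter class: consonant b→e is +3, but vowel u→e is +10. Two shifts are in play — +10 for a/e/i/o/u, +3 for every other letter.
For ore: o(vowel)+10=y, r(cons)+3=u, e(vowel)+10=o.

yuo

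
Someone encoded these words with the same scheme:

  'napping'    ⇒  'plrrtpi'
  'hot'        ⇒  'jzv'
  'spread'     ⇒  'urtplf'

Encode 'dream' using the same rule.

ftplo

The rule splits by letter class: vowels +11, consonants +2.
For dream: d(cons)+2=f, r(cons)+2=t, e(vowel)+11=p, a(vowel)+11=l, m(cons)+2=o.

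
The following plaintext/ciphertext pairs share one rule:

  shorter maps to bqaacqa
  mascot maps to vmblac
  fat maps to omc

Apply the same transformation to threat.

cqaqmc

The shift depends on letter class: consonant s→b is +9, but vowel o→a is +12. The rule splits by letter class: vowels +12, consonants +9.
For threat: t(cons)+9=c, h(cons)+9=q, r(cons)+9=a, e(vowel)+12=q, a(vowel)+12=m, t(cons)+9=c.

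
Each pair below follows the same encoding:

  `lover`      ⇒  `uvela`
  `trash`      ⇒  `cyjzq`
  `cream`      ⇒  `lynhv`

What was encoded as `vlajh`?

Shifts by position in lover: pos 0: l→u (+9), pos 1: o→v (+7), pos 2: v→e (+9), pos 3: e→l (+7) — repeating every 2. A repeating key of period 2 is used — shifts +9, +7 over and over.
Undoing it on vlajh: v−9=m, l−7=e, a−9=r, j−7=c, h−9=y.

mercy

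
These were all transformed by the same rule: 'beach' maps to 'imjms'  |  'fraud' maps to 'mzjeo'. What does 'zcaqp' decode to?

In beach: b→i is +7, e→m is +8, a→j is +9, c→m is +10 — the shift increases by 1 each position. The shift increases by 1 at each position, starting from +7: 7, 8, 9, ….
Undoing it on zcaqp: z−7=s, c−8=u, a−9=r, q−10=g, p−11=e.

surge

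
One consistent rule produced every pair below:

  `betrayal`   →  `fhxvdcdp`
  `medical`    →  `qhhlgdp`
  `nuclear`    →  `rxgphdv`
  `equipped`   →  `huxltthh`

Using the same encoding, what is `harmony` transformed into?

ldvqrrc

The shift depends on letter class: consonant b→f is +4, but vowel e→h is +3. Vowels shift forward by 3 and consonants shift forward by 4.
Applying it to harmony: h(cons)+4=l, a(vowel)+3=d, r(cons)+4=v, m(cons)+4=q, o(vowel)+3=r, n(cons)+4=r, y(cons)+4=c.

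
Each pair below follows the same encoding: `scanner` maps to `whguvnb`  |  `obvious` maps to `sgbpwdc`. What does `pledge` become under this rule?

In scanner: s→w is +4, c→h is +5, a→g is +6, n→u is +7 — the shift increases by 1 each position. Letter i (0-indexed) is shifted by i+4, so successive shifts are 4, 5, 6, ….
On pledge: p+4=t, l+5=q, e+6=k, d+7=k, g+8=o, e+9=n.

tqkkon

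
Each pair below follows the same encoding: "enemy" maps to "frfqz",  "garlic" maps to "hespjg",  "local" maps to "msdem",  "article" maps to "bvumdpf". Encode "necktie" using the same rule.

oidoumf

The shifts repeat in a cycle of length 2: positions 0,1,… shift by +1, +4, then the pattern repeats.
For necktie: n+1=o, e+4=i, c+1=d, k+4=o, t+1=u, i+4=m, e+1=f.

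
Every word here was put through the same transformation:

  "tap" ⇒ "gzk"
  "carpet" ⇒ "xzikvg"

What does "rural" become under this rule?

ifizo

Each pair mirrors across the alphabet (t↔g, a↔z, p↔k): positions sum to 25. This is the alphabet-reversal cipher (Atbash): a becomes z, b becomes y, etc.
On rural: r↔i, u↔f, r↔i, a↔z, l↔o.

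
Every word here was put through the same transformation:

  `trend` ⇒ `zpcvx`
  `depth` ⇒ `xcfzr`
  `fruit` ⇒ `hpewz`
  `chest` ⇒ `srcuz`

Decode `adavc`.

t(19)→z(25) and r(17)→p(15) fit y≡5x+8 (mod 26); the inverse of 5 mod 26 is 21. Each letter's alphabet position (a=0..z=25) is mapped through 5·x+8 mod 26 — an affine cipher.
Decoding adavc: a(0)→21·(0−8)≡14=o; d(3)→21·(3−8)≡25=z; a(0)→21·(0−8)≡14=o; v(21)→21·(21−8)≡13=n; c(2)→21·(2−8)≡4=e (all mod 26).

ozone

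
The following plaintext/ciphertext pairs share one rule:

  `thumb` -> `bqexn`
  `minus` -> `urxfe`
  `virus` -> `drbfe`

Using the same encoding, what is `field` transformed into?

nrowp

The shift increases by 1 at each position, starting from +8: 8, 9, 10, ….
On field: f+8=n, i+9=r, e+10=o, l+11=w, d+12=p.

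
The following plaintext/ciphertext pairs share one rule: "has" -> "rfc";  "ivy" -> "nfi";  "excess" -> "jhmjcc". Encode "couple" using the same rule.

The shift depends on letter class: consonant h→r is +10, but vowel a→f is +5. Two shifts are in play — +5 for a/e/i/o/u, +10 for every other letter.
For couple: c(cons)+10=m, o(vowel)+5=t, u(vowel)+5=z, p(cons)+10=z, l(cons)+10=v, e(vowel)+5=j.

mtzzvj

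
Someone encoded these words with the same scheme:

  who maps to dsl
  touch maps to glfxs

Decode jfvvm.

Letters are reflected about the middle of the alphabet (position → 25−position): Atbash.
Undoing it on jfvvm: j↔q, f↔u, v↔e, v↔e, m↔n.

queen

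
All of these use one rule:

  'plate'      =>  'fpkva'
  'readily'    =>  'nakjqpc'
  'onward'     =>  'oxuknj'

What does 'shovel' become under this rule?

Treating letters as 0–25, the rule is x ↦ 17x + 10 (mod 26).
Applying it to shovel: s(18)→17·18+10≡4=e; h(7)→17·7+10≡25=z; o(14)→17·14+10≡14=o; v(21)→17·21+10≡3=d; e(4)→17·4+10≡0=a; l(11)→17·11+10≡15=p (all mod 26).

ezodap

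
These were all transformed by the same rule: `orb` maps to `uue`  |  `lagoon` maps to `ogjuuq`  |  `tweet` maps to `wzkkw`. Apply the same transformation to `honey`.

The shift depends on letter class: consonant r→u is +3, but vowel o→u is +6. Vowels shift forward by 6 and consonants shift forward by 3.
On honey: h(cons)+3=k, o(vowel)+6=u, n(cons)+3=q, e(vowel)+6=k, y(cons)+3=b.

kuqkb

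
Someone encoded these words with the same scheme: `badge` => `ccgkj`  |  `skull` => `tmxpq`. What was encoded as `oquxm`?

In badge: b→c is +1, a→c is +2, d→g is +3, g→k is +4 — the shift increases by 1 each position. The shift increases by 1 at each position, starting from +1: 1, 2, 3, ….
Reversing it on oquxm: o−1=n, q−2=o, u−3=r, x−4=t, m−5=h.

north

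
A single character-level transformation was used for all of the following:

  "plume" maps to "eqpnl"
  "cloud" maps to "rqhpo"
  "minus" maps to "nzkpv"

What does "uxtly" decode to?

Treating letters as 0–25, the rule is x ↦ 23x + 23 (mod 26).
Reversing it on uxtly: u(20)→17·(20−23)≡1=b; x(23)→17·(23−23)≡0=a; t(19)→17·(19−23)≡10=k; l(11)→17·(11−23)≡4=e; y(24)→17·(24−23)≡17=r (all mod 26).

baker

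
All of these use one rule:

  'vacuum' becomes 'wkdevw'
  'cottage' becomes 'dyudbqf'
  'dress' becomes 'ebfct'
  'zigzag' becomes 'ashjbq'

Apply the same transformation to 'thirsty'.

urjbtdz

Shifts by position in vacuum: pos 0: v→w (+1), pos 1: a→k (+10), pos 2: c→d (+1), pos 3: u→e (+10) — repeating every 2. The shifts repeat in a cycle of length 2: positions 0,1,… shift by +1, +10, then the pattern repeats.
Applying it to thirsty: t+1=u, h+10=r, i+1=j, r+10=b, s+1=t, t+10=d, y+1=z.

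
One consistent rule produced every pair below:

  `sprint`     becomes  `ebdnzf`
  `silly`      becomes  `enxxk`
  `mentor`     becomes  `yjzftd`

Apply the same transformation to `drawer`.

pdfijd

The shift depends on letter class: consonant s→e is +12, but vowel i→n is +5. Vowels shift forward by 5 and consonants shift forward by 12.
Applying it to drawer: d(cons)+12=p, r(cons)+12=d, a(vowel)+5=f, w(cons)+12=i, e(vowel)+5=j, r(cons)+12=d.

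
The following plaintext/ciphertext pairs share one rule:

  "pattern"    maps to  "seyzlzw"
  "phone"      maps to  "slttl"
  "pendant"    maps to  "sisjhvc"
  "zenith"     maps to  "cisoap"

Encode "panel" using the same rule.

In pattern: p→s is +3, a→e is +4, t→y is +5, t→z is +6 — the shift increases by 1 each position. Letter i (0-indexed) is shifted by i+3, so successive shifts are 3, 4, 5, ….
For panel: p+3=s, a+4=e, n+5=s, e+6=k, l+7=s.

sesks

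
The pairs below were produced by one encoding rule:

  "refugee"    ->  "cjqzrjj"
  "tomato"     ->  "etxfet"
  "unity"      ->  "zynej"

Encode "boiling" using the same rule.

Two shifts are in play — +5 for a/e/i/o/u, +11 for every other letter.
On boiling: b(cons)+11=m, o(vowel)+5=t, i(vowel)+5=n, l(cons)+11=w, i(vowel)+5=n, n(cons)+11=y, g(cons)+11=r.

mtnwnyr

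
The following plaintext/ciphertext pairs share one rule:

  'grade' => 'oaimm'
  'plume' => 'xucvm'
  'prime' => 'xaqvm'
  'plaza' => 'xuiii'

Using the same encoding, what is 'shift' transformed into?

Shifts by position in grade: pos 0: g→o (+8), pos 1: r→a (+9), pos 2: a→i (+8), pos 3: d→m (+9) — repeating every 2. A repeating key of period 2 is used — shifts +8, +9 over and over.
On shift: s+8=a, h+9=q, i+8=q, f+9=o, t+8=b.

aqqob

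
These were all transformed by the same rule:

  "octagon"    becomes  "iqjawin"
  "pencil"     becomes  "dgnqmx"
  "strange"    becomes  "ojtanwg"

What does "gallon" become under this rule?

This is an affine cipher: with a=0,…,z=25, each position x becomes (21x+0) mod 26.
Applying it to gallon: g(6)→21·6+0≡22=w; a(0)→21·0+0≡0=a; l(11)→21·11+0≡23=x; l(11)→21·11+0≡23=x; o(14)→21·14+0≡8=i; n(13)→21·13+0≡13=n (all mod 26).

waxxin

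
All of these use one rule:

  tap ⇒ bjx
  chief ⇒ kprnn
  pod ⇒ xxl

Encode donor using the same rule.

Two shifts are in play — +9 for a/e/i/o/u, +8 for every other letter.
For donor: d(cons)+8=l, o(vowel)+9=x, n(cons)+8=v, o(vowel)+9=x, r(cons)+8=z.

lxvxz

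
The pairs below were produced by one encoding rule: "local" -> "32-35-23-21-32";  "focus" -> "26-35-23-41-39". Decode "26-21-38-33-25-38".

farmer

The number is (letter's place in the alphabet, a=1) + 20.
Decoding 26-21-38-33-25-38: 26→(26−20)÷1=6=f, 21→(21−20)÷1=1=a, 38→(38−20)÷1=18=r, 33→(33−20)÷1=13=m, 25→(25−20)÷1=5=e, 38→(38−20)÷1=18=r.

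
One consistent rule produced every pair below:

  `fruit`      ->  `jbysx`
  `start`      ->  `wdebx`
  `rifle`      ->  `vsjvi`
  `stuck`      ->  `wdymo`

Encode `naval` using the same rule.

rkzkp

It's a Vigenère-style cipher with numeric key [4,10]: position i shifts by key[i mod 2].
Applying it to naval: n+4=r, a+10=k, v+4=z, a+10=k, l+4=p.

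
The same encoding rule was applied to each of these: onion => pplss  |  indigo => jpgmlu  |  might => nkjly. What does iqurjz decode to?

The shift increases by 1 at each position, starting from +1: 1, 2, 3, ….
Reversing it on iqurjz: i−1=h, q−2=o, u−3=r, r−4=n, j−5=e, z−6=t.

hornet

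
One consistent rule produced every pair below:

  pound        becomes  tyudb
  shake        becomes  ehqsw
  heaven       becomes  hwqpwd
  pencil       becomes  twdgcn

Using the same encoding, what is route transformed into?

jyuzw

Each letter's alphabet position (a=0..z=25) is mapped through 21·x+16 mod 26 — an affine cipher.
For route: r(17)→21·17+16≡9=j; o(14)→21·14+16≡24=y; u(20)→21·20+16≡20=u; t(19)→21·19+16≡25=z; e(4)→21·4+16≡22=w (all mod 26).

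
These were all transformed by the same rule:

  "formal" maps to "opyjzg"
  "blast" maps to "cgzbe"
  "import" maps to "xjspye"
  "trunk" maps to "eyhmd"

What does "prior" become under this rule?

syxpy

f(5)→o(14) and o(14)→p(15) fit y≡3x+25 (mod 26); the inverse of 3 mod 26 is 9. Treating letters as 0–25, the rule is x ↦ 3x + 25 (mod 26).
For prior: p(15)→3·15+25≡18=s; r(17)→3·17+25≡24=y; i(8)→3·8+25≡23=x; o(14)→3·14+25≡15=p; r(17)→3·17+25≡24=y (all mod 26).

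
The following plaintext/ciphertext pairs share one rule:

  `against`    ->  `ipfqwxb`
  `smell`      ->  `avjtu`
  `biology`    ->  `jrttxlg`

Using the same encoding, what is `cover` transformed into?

Shifts by position in against: pos 0: a→i (+8), pos 1: g→p (+9), pos 2: a→f (+5), pos 3: i→q (+8), pos 4: n→w (+9), pos 5: s→x (+5) — repeating every 3. It's a Vigenère-style cipher with numeric key [8,9,5]: position i shifts by key[i mod 3].
On cover: c+8=k, o+9=x, v+5=a, e+8=m, r+9=a.

kxama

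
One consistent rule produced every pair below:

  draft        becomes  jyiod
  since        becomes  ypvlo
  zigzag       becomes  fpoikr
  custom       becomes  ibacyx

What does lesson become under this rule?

In draft: d→j is +6, r→y is +7, a→i is +8, f→o is +9 — the shift increases by 1 each position. Each letter shifts forward by (position + 6), i.e. 6, 7, 8, … — the shift grows by one for each successive letter.
For lesson: l+6=r, e+7=l, s+8=a, s+9=b, o+10=y, n+11=y.

rlabyy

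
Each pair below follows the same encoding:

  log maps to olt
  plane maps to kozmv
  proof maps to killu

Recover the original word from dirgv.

Each pair mirrors across the alphabet (l↔o, o↔l, g↔t): positions sum to 25. Each letter is replaced by its mirror in the alphabet: a↔z, b↔y, c↔x, and so on (the Atbash cipher).
Decoding dirgv: d↔w, i↔r, r↔i, g↔t, v↔e.

write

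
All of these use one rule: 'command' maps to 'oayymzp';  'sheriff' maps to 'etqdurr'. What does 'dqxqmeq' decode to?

Compare letters: c→o is +12, o→a is +12, m→y is +12 — a constant shift. This is a Caesar cipher with shift 12.
Undoing it on dqxqmeq: d−12=r, q−12=e, x−12=l, q−12=e, m−12=a, e−12=s, q−12=e.

release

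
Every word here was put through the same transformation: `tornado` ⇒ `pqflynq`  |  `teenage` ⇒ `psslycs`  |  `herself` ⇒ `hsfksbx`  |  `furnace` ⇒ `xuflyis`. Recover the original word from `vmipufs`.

picture

t(19)→p(15) and o(14)→q(16) fit y≡5x+24 (mod 26); the inverse of 5 mod 26 is 21. This is an affine cipher: with a=0,…,z=25, each position x becomes (5x+24) mod 26.
Reversing it on vmipufs: v(21)→21·(21−24)≡15=p; m(12)→21·(12−24)≡8=i; i(8)→21·(8−24)≡2=c; p(15)→21·(15−24)≡19=t; u(20)→21·(20−24)≡20=u; f(5)→21·(5−24)≡17=r; s(18)→21·(18−24)≡4=e (all mod 26).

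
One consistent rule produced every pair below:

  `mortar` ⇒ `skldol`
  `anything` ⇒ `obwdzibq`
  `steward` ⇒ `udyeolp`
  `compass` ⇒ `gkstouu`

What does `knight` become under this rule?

Treating letters as 0–25, the rule is x ↦ 9x + 14 (mod 26).
Applying it to knight: k(10)→9·10+14≡0=a; n(13)→9·13+14≡1=b; i(8)→9·8+14≡8=i; g(6)→9·6+14≡16=q; h(7)→9·7+14≡25=z; t(19)→9·19+14≡3=d (all mod 26).

abiqzd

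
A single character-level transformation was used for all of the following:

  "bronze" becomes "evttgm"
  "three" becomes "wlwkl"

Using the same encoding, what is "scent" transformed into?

In bronze: b→e is +3, r→v is +4, o→t is +5, n→t is +6 — the shift increases by 1 each position. Letter i (0-indexed) is shifted by i+3, so successive shifts are 3, 4, 5, ….
Applying it to scent: s+3=v, c+4=g, e+5=j, n+6=t, t+7=a.

vgjta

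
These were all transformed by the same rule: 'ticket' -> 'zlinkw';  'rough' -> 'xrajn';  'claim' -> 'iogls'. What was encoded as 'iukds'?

cream

A repeating key of period 2 is used — shifts +6, +3 over and over.
Reversing it on iukds: i−6=c, u−3=r, k−6=e, d−3=a, s−6=m.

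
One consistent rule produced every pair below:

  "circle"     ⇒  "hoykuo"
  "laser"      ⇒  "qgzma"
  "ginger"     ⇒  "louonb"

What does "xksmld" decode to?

select

Letter i (0-indexed) is shifted by i+5, so successive shifts are 5, 6, 7, ….
Decoding xksmld: x−5=s, k−6=e, s−7=l, m−8=e, l−9=c, d−10=t.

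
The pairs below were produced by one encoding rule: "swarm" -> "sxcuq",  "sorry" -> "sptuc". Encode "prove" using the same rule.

psqyi

In swarm: s→s is +0, w→x is +1, a→c is +2, r→u is +3 — the shift increases by 1 each position. Each letter shifts forward by its position index (0, 1, 2, …) — the shift grows by one for each successive letter.
Applying it to prove: p+0=p, r+1=s, o+2=q, v+3=y, e+4=i.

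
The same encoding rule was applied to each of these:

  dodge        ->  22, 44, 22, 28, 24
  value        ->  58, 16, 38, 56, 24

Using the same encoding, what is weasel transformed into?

Each letter becomes 2×(its alphabet position, a=1..z=26) + 14.
Applying it to weasel: w=23→60, e=5→24, a=1→16, s=19→52, e=5→24, l=12→38.

60, 24, 16, 52, 24, 38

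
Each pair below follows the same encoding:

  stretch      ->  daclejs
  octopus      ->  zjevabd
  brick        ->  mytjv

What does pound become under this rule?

Shifts by position in stretch: pos 0: s→d (+11), pos 1: t→a (+7), pos 2: r→c (+11), pos 3: e→l (+7) — repeating every 2. It's a Vigenère-style cipher with numeric key [11,7]: position i shifts by key[i mod 2].
Applying it to pound: p+11=a, o+7=v, u+11=f, n+7=u, d+11=o.

avfuo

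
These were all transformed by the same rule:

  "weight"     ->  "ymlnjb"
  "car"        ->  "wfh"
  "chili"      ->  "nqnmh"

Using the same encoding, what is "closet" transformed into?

yjxtqh

The output letters match the input read backwards, each shifted +5: weight reversed is thgiew. Two steps: reverse the string, then apply a Caesar shift of +5.
On closet: reverse → tesolc; then shift: t+5=y, e+5=j, s+5=x, o+5=t, l+5=q, c+5=h.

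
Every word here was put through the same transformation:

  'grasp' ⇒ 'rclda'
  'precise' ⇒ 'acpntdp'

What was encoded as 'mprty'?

Each letter is shifted forward by 11 in the alphabet (a Caesar shift of +11).
Undoing it on mprty: m−11=b, p−11=e, r−11=g, t−11=i, y−11=n.

begin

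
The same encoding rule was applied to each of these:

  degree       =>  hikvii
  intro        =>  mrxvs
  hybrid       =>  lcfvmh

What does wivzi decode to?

Compare letters: d→h is +4, e→i is +4, g→k is +4 — a constant shift. Every letter moves 4 places later in the alphabet, wrapping around z→a.
Undoing it on wivzi: w−4=s, i−4=e, v−4=r, z−4=v, i−4=e.

serve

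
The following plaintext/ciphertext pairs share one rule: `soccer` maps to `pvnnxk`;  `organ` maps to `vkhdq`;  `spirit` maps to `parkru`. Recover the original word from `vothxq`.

oxygen

s(18)→p(15) and o(14)→v(21) fit y≡5x+3 (mod 26); the inverse of 5 mod 26 is 21. Each letter's alphabet position (a=0..z=25) is mapped through 5·x+3 mod 26 — an affine cipher.
Reversing it on vothxq: v(21)→21·(21−3)≡14=o; o(14)→21·(14−3)≡23=x; t(19)→21·(19−3)≡24=y; h(7)→21·(7−3)≡6=g; x(23)→21·(23−3)≡4=e; q(16)→21·(16−3)≡13=n (all mod 26).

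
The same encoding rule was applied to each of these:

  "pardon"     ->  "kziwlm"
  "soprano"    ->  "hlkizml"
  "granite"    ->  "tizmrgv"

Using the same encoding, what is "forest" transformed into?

Each pair mirrors across the alphabet (p↔k, a↔z, r↔i): positions sum to 25. Each letter is replaced by its mirror in the alphabet: a↔z, b↔y, c↔x, and so on (the Atbash cipher).
Applying it to forest: f↔u, o↔l, r↔i, e↔v, s↔h, t↔g.

ulivhg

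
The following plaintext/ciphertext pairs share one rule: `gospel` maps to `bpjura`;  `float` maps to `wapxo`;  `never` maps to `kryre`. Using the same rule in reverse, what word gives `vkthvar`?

g(6)→b(1) and o(14)→p(15) fit y≡5x+23 (mod 26); the inverse of 5 mod 26 is 21. Treating letters as 0–25, the rule is x ↦ 5x + 23 (mod 26).
Undoing it on vkthvar: v(21)→21·(21−23)≡10=k; k(10)→21·(10−23)≡13=n; t(19)→21·(19−23)≡20=u; h(7)→21·(7−23)≡2=c; v(21)→21·(21−23)≡10=k; a(0)→21·(0−23)≡11=l; r(17)→21·(17−23)≡4=e (all mod 26).

knuckle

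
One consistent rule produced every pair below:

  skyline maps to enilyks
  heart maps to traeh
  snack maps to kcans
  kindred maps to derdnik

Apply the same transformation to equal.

lauqe

The output letters match the input read backwards: skyline reversed is enilyks. It's just the letters in reverse order.
Applying it to equal: reverse → lauqe.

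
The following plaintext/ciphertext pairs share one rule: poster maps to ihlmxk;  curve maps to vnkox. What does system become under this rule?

This is a Caesar cipher with shift 19.
For system: s+19=l, y+19=r, s+19=l, t+19=m, e+19=x, m+19=f.

lrlmxf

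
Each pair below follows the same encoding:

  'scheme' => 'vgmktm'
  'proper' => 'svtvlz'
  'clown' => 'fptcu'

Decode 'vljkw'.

sheep

In scheme: s→v is +3, c→g is +4, h→m is +5, e→k is +6 — the shift increases by 1 each position. Each letter shifts forward by (position + 3), i.e. 3, 4, 5, … — the shift grows by one for each successive letter.
Decoding vljkw: v−3=s, l−4=h, j−5=e, k−6=e, w−7=p.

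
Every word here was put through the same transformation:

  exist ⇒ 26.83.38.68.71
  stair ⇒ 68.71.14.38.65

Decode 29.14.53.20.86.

e(#5)→26 and x(#24)→83: differences scale by 3, so n = 3·pos + 11. Each letter becomes 3×(its alphabet position, a=1..z=26) + 11.
Decoding 29.14.53.20.86: 29→(29−11)÷3=6=f, 14→(14−11)÷3=1=a, 53→(53−11)÷3=14=n, 20→(20−11)÷3=3=c, 86→(86−11)÷3=25=y.

fancy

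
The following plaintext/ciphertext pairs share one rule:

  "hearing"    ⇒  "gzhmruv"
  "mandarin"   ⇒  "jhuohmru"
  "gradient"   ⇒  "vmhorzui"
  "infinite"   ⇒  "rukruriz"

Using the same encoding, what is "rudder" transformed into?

mtoozm

Each letter's alphabet position (a=0..z=25) is mapped through 11·x+7 mod 26 — an affine cipher.
On rudder: r(17)→11·17+7≡12=m; u(20)→11·20+7≡19=t; d(3)→11·3+7≡14=o; d(3)→11·3+7≡14=o; e(4)→11·4+7≡25=z; r(17)→11·17+7≡12=m (all mod 26).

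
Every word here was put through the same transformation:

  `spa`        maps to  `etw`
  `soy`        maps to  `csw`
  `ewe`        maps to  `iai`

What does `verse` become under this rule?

The word is reversed, then every letter is shifted forward by 4.
For verse: reverse → esrev; then shift: e+4=i, s+4=w, r+4=v, e+4=i, v+4=z.

iwviz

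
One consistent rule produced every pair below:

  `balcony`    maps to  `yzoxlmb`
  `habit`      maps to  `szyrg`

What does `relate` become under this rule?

Each pair mirrors across the alphabet (b↔y, a↔z, l↔o): positions sum to 25. Letters are reflected about the middle of the alphabet (position → 25−position): Atbash.
For relate: r↔i, e↔v, l↔o, a↔z, t↔g, e↔v.

ivozgv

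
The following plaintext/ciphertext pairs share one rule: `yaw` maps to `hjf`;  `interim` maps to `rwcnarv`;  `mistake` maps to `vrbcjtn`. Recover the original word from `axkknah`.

Compare letters: y→h is +9, a→j is +9, w→f is +9 — a constant shift. It's a constant shift of +9 (ROT9).
Decoding axkknah: a−9=r, x−9=o, k−9=b, k−9=b, n−9=e, a−9=r, h−9=y.

robbery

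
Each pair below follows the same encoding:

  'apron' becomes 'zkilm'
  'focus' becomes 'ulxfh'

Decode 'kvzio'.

Each pair mirrors across the alphabet (a↔z, p↔k, r↔i): positions sum to 25. This is the alphabet-reversal cipher (Atbash): a becomes z, b becomes y, etc.
Reversing it on kvzio: k↔p, v↔e, z↔a, i↔r, o↔l.

pearl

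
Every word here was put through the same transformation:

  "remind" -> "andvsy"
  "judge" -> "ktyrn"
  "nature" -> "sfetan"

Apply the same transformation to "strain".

peafvs

r(17)→a(0) and e(4)→n(13) fit y≡15x+5 (mod 26); the inverse of 15 mod 26 is 7. This is an affine cipher: with a=0,…,z=25, each position x becomes (15x+5) mod 26.
For strain: s(18)→15·18+5≡15=p; t(19)→15·19+5≡4=e; r(17)→15·17+5≡0=a; a(0)→15·0+5≡5=f; i(8)→15·8+5≡21=v; n(13)→15·13+5≡18=s (all mod 26).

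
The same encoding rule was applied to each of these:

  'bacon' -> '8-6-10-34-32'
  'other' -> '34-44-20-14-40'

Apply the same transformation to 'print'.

36-40-22-32-44

b(#2)→8 and a(#1)→6: differences scale by 2, so n = 2·pos + 4. Each letter becomes 2×(its alphabet position, a=1..z=26) + 4.
Applying it to print: p=16→36, r=18→40, i=9→22, n=14→32, t=20→44.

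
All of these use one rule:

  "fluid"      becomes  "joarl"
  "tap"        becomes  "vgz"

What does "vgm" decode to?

gap

The word is reversed, then every letter is shifted forward by 6.
Undoing it on vgm: shift back: v−6=p, g−6=a, m−6=g → pag; then reverse → gap.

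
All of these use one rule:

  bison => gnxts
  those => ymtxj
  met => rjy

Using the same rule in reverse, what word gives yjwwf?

Every letter moves 5 places later in the alphabet, wrapping around z→a.
Undoing it on yjwwf: y−5=t, j−5=e, w−5=r, w−5=r, f−5=a.

terra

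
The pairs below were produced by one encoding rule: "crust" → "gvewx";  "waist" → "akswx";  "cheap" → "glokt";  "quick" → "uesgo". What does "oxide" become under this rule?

The shift depends on letter class: consonant c→g is +4, but vowel u→e is +10. The rule splits by letter class: vowels +10, consonants +4.
For oxide: o(vowel)+10=y, x(cons)+4=b, i(vowel)+10=s, d(cons)+4=h, e(vowel)+10=o.

ybsho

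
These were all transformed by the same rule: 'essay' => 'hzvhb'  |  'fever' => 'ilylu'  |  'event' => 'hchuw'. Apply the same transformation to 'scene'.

Shifts by position in essay: pos 0: e→h (+3), pos 1: s→z (+7), pos 2: s→v (+3), pos 3: a→h (+7) — repeating every 2. A repeating key of period 2 is used — shifts +3, +7 over and over.
On scene: s+3=v, c+7=j, e+3=h, n+7=u, e+3=h.

vjhuh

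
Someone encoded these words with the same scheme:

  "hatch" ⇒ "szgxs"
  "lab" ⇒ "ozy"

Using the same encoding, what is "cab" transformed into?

xzy

Each pair mirrors across the alphabet (h↔s, a↔z, t↔g): positions sum to 25. Each letter is replaced by its mirror in the alphabet: a↔z, b↔y, c↔x, and so on (the Atbash cipher).
On cab: c↔x, a↔z, b↔y.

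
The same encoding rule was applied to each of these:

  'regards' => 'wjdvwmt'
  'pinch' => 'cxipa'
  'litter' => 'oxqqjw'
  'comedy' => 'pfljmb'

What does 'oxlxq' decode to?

limit

r(17)→w(22) and e(4)→j(9) fit y≡23x+21 (mod 26); the inverse of 23 mod 26 is 17. Each letter's alphabet position (a=0..z=25) is mapped through 23·x+21 mod 26 — an affine cipher.
Decoding oxlxq: o(14)→17·(14−21)≡11=l; x(23)→17·(23−21)≡8=i; l(11)→17·(11−21)≡12=m; x(23)→17·(23−21)≡8=i; q(16)→17·(16−21)≡19=t (all mod 26).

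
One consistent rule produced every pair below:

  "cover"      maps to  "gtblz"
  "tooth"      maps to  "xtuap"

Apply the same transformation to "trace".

In cover: c→g is +4, o→t is +5, v→b is +6, e→l is +7 — the shift increases by 1 each position. The shift increases by 1 at each position, starting from +4: 4, 5, 6, ….
On trace: t+4=x, r+5=w, a+6=g, c+7=j, e+8=m.

xwgjm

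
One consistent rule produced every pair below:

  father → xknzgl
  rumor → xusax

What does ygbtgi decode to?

canvas

The output letters match the input read backwards, each shifted +6: father reversed is rehtaf. The word is reversed, then every letter is shifted forward by 6.
Decoding ygbtgi: shift back: y−6=s, g−6=a, b−6=v, t−6=n, g−6=a, i−6=c → savnac; then reverse → canvas.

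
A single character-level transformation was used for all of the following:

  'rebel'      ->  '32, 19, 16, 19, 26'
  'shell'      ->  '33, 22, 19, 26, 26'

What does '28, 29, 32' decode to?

nor

r is letter #18 and maps to 32: an offset of 14. Each letter is replaced by its alphabet position (a=1..z=26) + 14.
Decoding 28, 29, 32: 28→(28−14)÷1=14=n, 29→(29−14)÷1=15=o, 32→(32−14)÷1=18=r.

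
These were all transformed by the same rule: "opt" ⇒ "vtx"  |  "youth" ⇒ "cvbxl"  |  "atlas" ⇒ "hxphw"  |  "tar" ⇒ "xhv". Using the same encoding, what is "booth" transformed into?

The shift depends on letter class: consonant p→t is +4, but vowel o→v is +7. The rule splits by letter class: vowels +7, consonants +4.
On booth: b(cons)+4=f, o(vowel)+7=v, o(vowel)+7=v, t(cons)+4=x, h(cons)+4=l.

fvvxl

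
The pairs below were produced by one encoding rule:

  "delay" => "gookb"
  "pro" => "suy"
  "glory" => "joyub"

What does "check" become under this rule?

fkofn

The shift depends on letter class: consonant d→g is +3, but vowel e→o is +10. Vowels shift forward by 10 and consonants shift forward by 3.
On check: c(cons)+3=f, h(cons)+3=k, e(vowel)+10=o, c(cons)+3=f, k(cons)+3=n.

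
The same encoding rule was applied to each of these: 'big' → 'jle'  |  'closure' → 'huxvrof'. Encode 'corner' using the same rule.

uhqurf

Two steps: reverse the string, then apply a Caesar shift of +3.
Applying it to corner: reverse → renroc; then shift: r+3=u, e+3=h, n+3=q, r+3=u, o+3=r, c+3=f.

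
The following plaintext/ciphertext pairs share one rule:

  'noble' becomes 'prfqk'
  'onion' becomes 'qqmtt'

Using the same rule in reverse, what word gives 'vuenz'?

trait

In noble: n→p is +2, o→r is +3, b→f is +4, l→q is +5 — the shift increases by 1 each position. Each letter shifts forward by (position + 2), i.e. 2, 3, 4, … — the shift grows by one for each successive letter.
Reversing it on vuenz: v−2=t, u−3=r, e−4=a, n−5=i, z−6=t.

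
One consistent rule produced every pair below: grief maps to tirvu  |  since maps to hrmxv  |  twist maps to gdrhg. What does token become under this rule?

glpvm

Each pair mirrors across the alphabet (g↔t, r↔i, i↔r): positions sum to 25. This is the alphabet-reversal cipher (Atbash): a becomes z, b becomes y, etc.
On token: t↔g, o↔l, k↔p, e↔v, n↔m.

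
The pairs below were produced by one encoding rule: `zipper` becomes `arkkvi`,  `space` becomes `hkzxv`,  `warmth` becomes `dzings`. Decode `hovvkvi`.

Each pair mirrors across the alphabet (z↔a, i↔r, p↔k): positions sum to 25. This is the alphabet-reversal cipher (Atbash): a becomes z, b becomes y, etc.
Decoding hovvkvi: h↔s, o↔l, v↔e, v↔e, k↔p, v↔e, i↔r.

sleeper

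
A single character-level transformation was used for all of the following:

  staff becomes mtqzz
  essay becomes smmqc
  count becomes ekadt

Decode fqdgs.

s(18)→m(12) and t(19)→t(19) fit y≡7x+16 (mod 26); the inverse of 7 mod 26 is 15. Each letter's alphabet position (a=0..z=25) is mapped through 7·x+16 mod 26 — an affine cipher.
Decoding fqdgs: f(5)→15·(5−16)≡17=r; q(16)→15·(16−16)≡0=a; d(3)→15·(3−16)≡13=n; g(6)→15·(6−16)≡6=g; s(18)→15·(18−16)≡4=e (all mod 26).

range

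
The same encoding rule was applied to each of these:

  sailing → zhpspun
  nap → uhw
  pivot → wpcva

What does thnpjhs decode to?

Compare letters: s→z is +7, a→h is +7, i→p is +7 — a constant shift. This is a Caesar cipher with shift 7.
Undoing it on thnpjhs: t−7=m, h−7=a, n−7=g, p−7=i, j−7=c, h−7=a, s−7=l.

magical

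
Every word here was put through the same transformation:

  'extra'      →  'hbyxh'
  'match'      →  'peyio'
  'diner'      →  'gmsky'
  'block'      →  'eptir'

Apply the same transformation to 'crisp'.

fvnyw

The shift increases by 1 at each position, starting from +3: 3, 4, 5, ….
Applying it to crisp: c+3=f, r+4=v, i+5=n, s+6=y, p+7=w.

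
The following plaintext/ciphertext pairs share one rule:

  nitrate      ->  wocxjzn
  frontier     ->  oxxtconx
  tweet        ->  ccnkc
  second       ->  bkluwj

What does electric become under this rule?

nrnicxri

Shifts by position in nitrate: pos 0: n→w (+9), pos 1: i→o (+6), pos 2: t→c (+9), pos 3: r→x (+6) — repeating every 2. The shifts repeat in a cycle of length 2: positions 0,1,… shift by +9, +6, then the pattern repeats.
On electric: e+9=n, l+6=r, e+9=n, c+6=i, t+9=c, r+6=x, i+9=r, c+6=i.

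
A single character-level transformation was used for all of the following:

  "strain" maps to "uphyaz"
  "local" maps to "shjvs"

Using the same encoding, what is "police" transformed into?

The output letters match the input read backwards, each shifted +7: strain reversed is niarts. The word is reversed, then every letter is shifted forward by 7.
Applying it to police: reverse → ecilop; then shift: e+7=l, c+7=j, i+7=p, l+7=s, o+7=v, p+7=w.

ljpsvw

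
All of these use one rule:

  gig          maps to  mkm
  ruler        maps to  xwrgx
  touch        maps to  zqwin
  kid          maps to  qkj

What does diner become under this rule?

jktgx

The shift depends on letter class: consonant g→m is +6, but vowel i→k is +2. Vowels shift forward by 2 and consonants shift forward by 6.
For diner: d(cons)+6=j, i(vowel)+2=k, n(cons)+6=t, e(vowel)+2=g, r(cons)+6=x.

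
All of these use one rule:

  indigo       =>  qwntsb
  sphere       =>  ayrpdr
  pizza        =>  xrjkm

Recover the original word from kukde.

class

In indigo: i→q is +8, n→w is +9, d→n is +10, i→t is +11 — the shift increases by 1 each position. Letter i (0-indexed) is shifted by i+8, so successive shifts are 8, 9, 10, ….
Undoing it on kukde: k−8=c, u−9=l, k−10=a, d−11=s, e−12=s.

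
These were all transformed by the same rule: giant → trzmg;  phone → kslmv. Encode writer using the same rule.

Each pair mirrors across the alphabet (g↔t, i↔r, a↔z): positions sum to 25. This is the alphabet-reversal cipher (Atbash): a becomes z, b becomes y, etc.
For writer: w↔d, r↔i, i↔r, t↔g, e↔v, r↔i.

dirgvi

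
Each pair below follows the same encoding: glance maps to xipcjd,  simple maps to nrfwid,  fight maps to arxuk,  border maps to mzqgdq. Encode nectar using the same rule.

cdjkpq

Each letter's alphabet position (a=0..z=25) is mapped through 23·x+15 mod 26 — an affine cipher.
Applying it to nectar: n(13)→23·13+15≡2=c; e(4)→23·4+15≡3=d; c(2)→23·2+15≡9=j; t(19)→23·19+15≡10=k; a(0)→23·0+15≡15=p; r(17)→23·17+15≡16=q (all mod 26).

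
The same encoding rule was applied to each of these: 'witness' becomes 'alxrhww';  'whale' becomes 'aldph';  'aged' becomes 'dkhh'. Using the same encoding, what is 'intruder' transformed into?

The shift depends on letter class: consonant w→a is +4, but vowel i→l is +3. Two shifts are in play — +3 for a/e/i/o/u, +4 for every other letter.
For intruder: i(vowel)+3=l, n(cons)+4=r, t(cons)+4=x, r(cons)+4=v, u(vowel)+3=x, d(cons)+4=h, e(vowel)+3=h, r(cons)+4=v.

lrxvxhhv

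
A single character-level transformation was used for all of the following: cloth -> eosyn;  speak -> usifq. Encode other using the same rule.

In cloth: c→e is +2, l→o is +3, o→s is +4, t→y is +5 — the shift increases by 1 each position. Letter i (0-indexed) is shifted by i+2, so successive shifts are 2, 3, 4, ….
For other: o+2=q, t+3=w, h+4=l, e+5=j, r+6=x.

qwljx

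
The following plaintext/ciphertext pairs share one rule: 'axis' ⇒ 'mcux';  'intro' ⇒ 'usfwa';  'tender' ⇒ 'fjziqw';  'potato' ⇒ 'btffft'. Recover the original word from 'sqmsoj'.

Shifts by position in axis: pos 0: a→m (+12), pos 1: x→c (+5), pos 2: i→u (+12), pos 3: s→x (+5) — repeating every 2. The shifts repeat in a cycle of length 2: positions 0,1,… shift by +12, +5, then the pattern repeats.
Undoing it on sqmsoj: s−12=g, q−5=l, m−12=a, s−5=n, o−12=c, j−5=e.

glance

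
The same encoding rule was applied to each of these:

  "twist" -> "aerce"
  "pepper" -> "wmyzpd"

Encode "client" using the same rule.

In twist: t→a is +7, w→e is +8, i→r is +9, s→c is +10 — the shift increases by 1 each position. The shift increases by 1 at each position, starting from +7: 7, 8, 9, ….
Applying it to client: c+7=j, l+8=t, i+9=r, e+10=o, n+11=y, t+12=f.

jtroyf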